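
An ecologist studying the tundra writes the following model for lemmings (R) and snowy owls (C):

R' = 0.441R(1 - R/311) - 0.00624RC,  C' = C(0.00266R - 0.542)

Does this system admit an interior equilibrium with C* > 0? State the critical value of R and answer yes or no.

The predator equation gives dC/dt > 0 only when R > 0.542/0.00266 = 204.
Without the predator, R → K = 311. Since 311 > 204, the predator can invade and persist.

Threshold R = 204; K > 204, so yes, the predator persists.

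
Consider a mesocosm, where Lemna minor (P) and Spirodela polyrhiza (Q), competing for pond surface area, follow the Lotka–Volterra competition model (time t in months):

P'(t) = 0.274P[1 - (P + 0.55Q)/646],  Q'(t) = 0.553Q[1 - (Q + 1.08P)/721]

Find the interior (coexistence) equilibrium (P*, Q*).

Setting both brackets to zero gives the nullclines P + 0.55Q = 646 and 1.08P + Q = 721.
Substituting Q = 721 - 1.08P into the first: P(1 - 0.55·1.08) = 646 - 0.55·721.
So P* = 249/0.406 = 614, and then Q* = 721 - 1.08·614 = 57.4.

P* ≈ 614, Q* ≈ 57.4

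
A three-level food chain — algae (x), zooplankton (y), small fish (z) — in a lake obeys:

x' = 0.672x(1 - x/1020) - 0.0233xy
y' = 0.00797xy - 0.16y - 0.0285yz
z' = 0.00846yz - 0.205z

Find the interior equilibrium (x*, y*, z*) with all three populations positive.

x* ≈ 163, y* ≈ 24.2, z* ≈ 40

From dz/dt = 0: 0.00846y* = 0.205, so y* = 24.2.
From dx/dt = 0: 0.672(1 - x*/1020) = 0.0233·24.2, giving x* = 1020·(1 - 0.84) = 163.
From dy/dt = 0: 0.00797·163 - 0.16 = 0.0285z*, so z* = 1.14/0.0285 = 40.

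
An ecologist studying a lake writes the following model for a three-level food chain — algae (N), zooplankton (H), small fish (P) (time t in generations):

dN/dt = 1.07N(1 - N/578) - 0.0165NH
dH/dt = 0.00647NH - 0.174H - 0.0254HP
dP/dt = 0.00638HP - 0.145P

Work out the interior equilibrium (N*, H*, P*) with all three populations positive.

From dP/dt = 0: 0.00638H* = 0.145, so H* = 22.7.
From dN/dt = 0: 1.07(1 - N*/578) = 0.0165·22.7, giving N* = 578·(1 - 0.35) = 375.
From dH/dt = 0: 0.00647·375 - 0.174 = 0.0254P*, so P* = 2.26/0.0254 = 88.8.

N* ≈ 375, H* ≈ 22.7, P* ≈ 88.8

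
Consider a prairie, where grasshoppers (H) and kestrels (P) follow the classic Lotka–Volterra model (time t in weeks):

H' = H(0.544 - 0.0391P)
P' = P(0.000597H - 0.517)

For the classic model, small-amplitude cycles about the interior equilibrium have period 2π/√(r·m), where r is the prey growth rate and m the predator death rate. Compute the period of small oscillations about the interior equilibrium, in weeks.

Here r = 0.544 and m = 0.517, so r·m = 0.281.
ω = √0.281 = 0.53 per week, hence T = 2π/ω ≈ 11.8 weeks.

T ≈ 11.8 weeks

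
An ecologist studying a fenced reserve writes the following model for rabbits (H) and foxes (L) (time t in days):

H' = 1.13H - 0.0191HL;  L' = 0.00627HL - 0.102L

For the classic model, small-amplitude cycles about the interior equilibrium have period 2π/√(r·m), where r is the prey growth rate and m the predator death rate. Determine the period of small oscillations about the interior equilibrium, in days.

Here r = 1.13 and m = 0.102, so r·m = 0.115.
ω = √0.115 = 0.339 per day, hence T = 2π/ω ≈ 18.5 days.

T ≈ 18.5 days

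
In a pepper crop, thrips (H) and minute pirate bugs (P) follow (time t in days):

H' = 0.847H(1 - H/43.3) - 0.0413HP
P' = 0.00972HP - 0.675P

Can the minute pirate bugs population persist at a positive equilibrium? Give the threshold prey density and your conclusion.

Threshold H = 69.4; K < 69.4, so no, the predator goes extinct.

The predator equation gives dP/dt > 0 only when H > 0.675/0.00972 = 69.4.
Without the predator, H → K = 43.3. Since 43.3 < 69.4, the predator cannot invade.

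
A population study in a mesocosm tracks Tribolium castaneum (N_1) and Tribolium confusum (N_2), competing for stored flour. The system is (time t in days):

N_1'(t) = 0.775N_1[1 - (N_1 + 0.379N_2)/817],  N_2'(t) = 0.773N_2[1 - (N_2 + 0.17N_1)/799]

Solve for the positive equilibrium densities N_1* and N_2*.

Setting both brackets to zero gives the nullclines N_1 + 0.379N_2 = 817 and 0.17N_1 + N_2 = 799.
Substituting N_2 = 799 - 0.17N_1 into the first: N_1(1 - 0.379·0.17) = 817 - 0.379·799.
So N_1* = 514/0.936 = 550, and then N_2* = 799 - 0.17·550 = 706.

N_1* ≈ 550, N_2* ≈ 706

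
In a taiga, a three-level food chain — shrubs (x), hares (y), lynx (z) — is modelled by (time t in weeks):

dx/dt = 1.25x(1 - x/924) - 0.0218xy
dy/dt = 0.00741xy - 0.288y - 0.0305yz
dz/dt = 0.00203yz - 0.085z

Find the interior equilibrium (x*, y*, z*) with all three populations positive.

From dz/dt = 0: 0.00203y* = 0.085, so y* = 41.9.
From dx/dt = 0: 1.25(1 - x*/924) = 0.0218·41.9, giving x* = 924·(1 - 0.73) = 249.
From dy/dt = 0: 0.00741·249 - 0.288 = 0.0305z*, so z* = 1.56/0.0305 = 51.1.

x* ≈ 249, y* ≈ 41.9, z* ≈ 51.1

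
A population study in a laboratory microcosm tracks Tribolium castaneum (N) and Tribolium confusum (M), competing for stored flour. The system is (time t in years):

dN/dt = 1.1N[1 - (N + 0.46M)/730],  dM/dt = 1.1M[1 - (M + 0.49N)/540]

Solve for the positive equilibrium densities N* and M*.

N* ≈ 622, M* ≈ 235

Setting both brackets to zero gives the nullclines N + 0.46M = 730 and 0.49N + M = 540.
Substituting M = 540 - 0.49N into the first: N(1 - 0.46·0.49) = 730 - 0.46·540.
So N* = 482/0.775 = 622, and then M* = 540 - 0.49·622 = 235.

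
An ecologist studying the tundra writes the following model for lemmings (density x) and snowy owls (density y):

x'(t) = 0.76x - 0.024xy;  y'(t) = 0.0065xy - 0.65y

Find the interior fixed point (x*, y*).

Set dy/dt = 0 with y > 0: 0.0065x - 0.65 = 0, so x* = 0.65/0.0065 = 100.
Set dx/dt = 0 with x > 0: 0.76 - 0.024y = 0, so y* = 0.76/0.024 = 31.7.

x* ≈ 100, y* ≈ 31.7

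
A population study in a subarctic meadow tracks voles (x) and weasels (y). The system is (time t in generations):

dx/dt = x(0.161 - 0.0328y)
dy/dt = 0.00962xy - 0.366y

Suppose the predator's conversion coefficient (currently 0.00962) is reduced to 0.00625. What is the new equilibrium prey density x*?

At the interior fixed point, setting dy/dt = 0 with y > 0 fixes x* = (predator death rate)/(xy coefficient) — independent of the other coefficients.
With the change, x* = 0.366/0.00625 = 58.6; it rises from 38.

x* ≈ 58.6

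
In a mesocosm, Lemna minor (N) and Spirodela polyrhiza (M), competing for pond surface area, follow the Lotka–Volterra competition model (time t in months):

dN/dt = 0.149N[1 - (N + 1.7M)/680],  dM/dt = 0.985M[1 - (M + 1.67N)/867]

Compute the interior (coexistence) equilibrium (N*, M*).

N* ≈ 432, M* ≈ 146

Setting both brackets to zero gives the nullclines N + 1.7M = 680 and 1.67N + M = 867.
Substituting M = 867 - 1.67N into the first: N(1 - 1.7·1.67) = 680 - 1.7·867.
So N* = -794/-1.84 = 432, and then M* = 867 - 1.67·432 = 146.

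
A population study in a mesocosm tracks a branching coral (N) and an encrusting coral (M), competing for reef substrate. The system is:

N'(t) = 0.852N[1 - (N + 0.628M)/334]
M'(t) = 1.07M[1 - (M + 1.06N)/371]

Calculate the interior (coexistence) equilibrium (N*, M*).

N* ≈ 302, M* ≈ 50.7

Setting both brackets to zero gives the nullclines N + 0.628M = 334 and 1.06N + M = 371.
Substituting M = 371 - 1.06N into the first: N(1 - 0.628·1.06) = 334 - 0.628·371.
So N* = 101/0.334 = 302, and then M* = 371 - 1.06·302 = 50.7.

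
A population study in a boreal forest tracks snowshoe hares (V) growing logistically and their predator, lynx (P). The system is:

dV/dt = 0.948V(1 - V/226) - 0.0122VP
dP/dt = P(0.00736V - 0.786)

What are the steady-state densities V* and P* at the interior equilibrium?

From dP/dt = 0 with P > 0: 0.00736V* = 0.786, so V* = 107.
Substitute into dV/dt = 0: 0.948(1 - 107/226) = 0.0122P*.
The bracket is 0.527, giving P* = 0.5/0.0122 = 41.

V* ≈ 107, P* ≈ 41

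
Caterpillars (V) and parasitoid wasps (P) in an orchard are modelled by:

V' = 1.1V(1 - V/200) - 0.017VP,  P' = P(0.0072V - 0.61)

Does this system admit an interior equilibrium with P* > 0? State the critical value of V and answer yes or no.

The predator equation gives dP/dt > 0 only when V > 0.61/0.0072 = 84.7.
Without the predator, V → K = 200. Since 200 > 84.7, the predator can invade and persist.

Threshold V = 84.7; K > 84.7, so yes, the predator persists.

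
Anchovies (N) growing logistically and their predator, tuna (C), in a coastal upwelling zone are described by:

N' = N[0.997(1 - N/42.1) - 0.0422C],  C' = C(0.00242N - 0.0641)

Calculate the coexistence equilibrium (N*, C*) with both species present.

From dC/dt = 0 with C > 0: 0.00242N* = 0.0641, so N* = 26.5.
Substitute into dN/dt = 0: 0.997(1 - 26.5/42.1) = 0.0422C*.
The bracket is 0.371, giving C* = 0.37/0.0422 = 8.76.

N* ≈ 26.5, C* ≈ 8.76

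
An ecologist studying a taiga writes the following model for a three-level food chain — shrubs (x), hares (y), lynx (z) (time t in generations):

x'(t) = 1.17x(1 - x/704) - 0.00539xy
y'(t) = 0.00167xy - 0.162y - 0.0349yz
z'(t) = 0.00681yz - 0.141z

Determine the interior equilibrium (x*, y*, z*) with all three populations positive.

x* ≈ 637, y* ≈ 20.7, z* ≈ 25.8

From dz/dt = 0: 0.00681y* = 0.141, so y* = 20.7.
From dx/dt = 0: 1.17(1 - x*/704) = 0.00539·20.7, giving x* = 704·(1 - 0.0954) = 637.
From dy/dt = 0: 0.00167·637 - 0.162 = 0.0349z*, so z* = 0.902/0.0349 = 25.8.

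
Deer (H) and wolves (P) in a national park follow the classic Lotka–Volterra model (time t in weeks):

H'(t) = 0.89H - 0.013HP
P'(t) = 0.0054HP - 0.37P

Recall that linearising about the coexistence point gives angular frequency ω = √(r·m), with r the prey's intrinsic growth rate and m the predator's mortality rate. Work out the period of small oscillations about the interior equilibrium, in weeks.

T ≈ 10.9 weeks

Here r = 0.89 and m = 0.37, so r·m = 0.329.
ω = √0.329 = 0.574 per week, hence T = 2π/ω ≈ 10.9 weeks.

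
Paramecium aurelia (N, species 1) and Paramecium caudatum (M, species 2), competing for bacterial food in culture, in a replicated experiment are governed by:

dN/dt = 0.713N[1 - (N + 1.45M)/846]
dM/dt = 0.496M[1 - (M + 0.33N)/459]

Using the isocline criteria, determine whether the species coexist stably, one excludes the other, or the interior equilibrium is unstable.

Compare the nullcline intercepts: K1/α12 = 846/1.45 = 583 > K2 = 459; K2/α21 = 459/0.33 = 1390 > K1 = 846.
Since both inequalities hold, each species can invade when rare, so the interior equilibrium is stable.

stable coexistence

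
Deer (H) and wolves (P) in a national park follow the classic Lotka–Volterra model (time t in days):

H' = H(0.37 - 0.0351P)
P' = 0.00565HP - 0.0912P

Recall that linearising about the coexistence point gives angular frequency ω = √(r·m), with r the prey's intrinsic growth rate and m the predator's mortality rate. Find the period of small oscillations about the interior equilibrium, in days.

T ≈ 34.2 days

Here r = 0.37 and m = 0.0912, so r·m = 0.0337.
ω = √0.0337 = 0.184 per day, hence T = 2π/ω ≈ 34.2 days.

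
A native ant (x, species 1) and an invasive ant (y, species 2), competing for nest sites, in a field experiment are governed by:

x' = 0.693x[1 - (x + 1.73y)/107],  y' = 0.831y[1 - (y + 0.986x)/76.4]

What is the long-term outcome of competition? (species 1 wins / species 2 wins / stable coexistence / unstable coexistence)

unstable coexistence (outcome depends on initial conditions)

Compare the nullcline intercepts: K1/α12 = 107/1.73 = 61.8 < K2 = 76.4; K2/α21 = 76.4/0.986 = 77.5 < K1 = 107.
Since both are reversed, neither can invade when rare; the interior point is a saddle.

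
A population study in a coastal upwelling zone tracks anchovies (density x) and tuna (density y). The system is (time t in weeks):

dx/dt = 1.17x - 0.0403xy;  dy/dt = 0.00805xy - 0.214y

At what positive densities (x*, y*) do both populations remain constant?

x* ≈ 26.6, y* ≈ 29

Set dy/dt = 0 with y > 0: 0.00805x - 0.214 = 0, so x* = 0.214/0.00805 = 26.6.
Set dx/dt = 0 with x > 0: 1.17 - 0.0403y = 0, so y* = 1.17/0.0403 = 29.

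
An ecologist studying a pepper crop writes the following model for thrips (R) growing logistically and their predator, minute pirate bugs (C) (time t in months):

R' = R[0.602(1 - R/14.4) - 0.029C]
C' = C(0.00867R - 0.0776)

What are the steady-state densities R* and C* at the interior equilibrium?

R* ≈ 8.95, C* ≈ 7.86

From dC/dt = 0 with C > 0: 0.00867R* = 0.0776, so R* = 8.95.
Substitute into dR/dt = 0: 0.602(1 - 8.95/14.4) = 0.029C*.
The bracket is 0.378, giving C* = 0.228/0.029 = 7.86.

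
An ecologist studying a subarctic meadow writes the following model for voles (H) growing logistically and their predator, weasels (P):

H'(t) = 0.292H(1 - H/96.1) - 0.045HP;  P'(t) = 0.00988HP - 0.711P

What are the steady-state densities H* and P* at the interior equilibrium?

From dP/dt = 0 with P > 0: 0.00988H* = 0.711, so H* = 72.
Substitute into dH/dt = 0: 0.292(1 - 72/96.1) = 0.045P*.
The bracket is 0.251, giving P* = 0.0733/0.045 = 1.63.

H* ≈ 72, P* ≈ 1.63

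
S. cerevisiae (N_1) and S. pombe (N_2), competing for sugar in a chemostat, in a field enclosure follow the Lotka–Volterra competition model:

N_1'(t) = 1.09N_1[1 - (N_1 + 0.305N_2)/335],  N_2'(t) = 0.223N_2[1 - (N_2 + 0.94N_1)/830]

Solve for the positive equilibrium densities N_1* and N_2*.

Setting both brackets to zero gives the nullclines N_1 + 0.305N_2 = 335 and 0.94N_1 + N_2 = 830.
Substituting N_2 = 830 - 0.94N_1 into the first: N_1(1 - 0.305·0.94) = 335 - 0.305·830.
So N_1* = 81.8/0.713 = 115, and then N_2* = 830 - 0.94·115 = 722.

N_1* ≈ 115, N_2* ≈ 722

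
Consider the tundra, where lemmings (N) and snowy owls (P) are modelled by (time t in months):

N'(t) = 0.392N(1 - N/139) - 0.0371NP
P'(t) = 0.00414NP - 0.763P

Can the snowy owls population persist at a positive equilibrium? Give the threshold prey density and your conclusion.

The predator equation gives dP/dt > 0 only when N > 0.763/0.00414 = 184.
Without the predator, N → K = 139. Since 139 < 184, the predator cannot invade.

Threshold N = 184; K < 184, so no, the predator goes extinct.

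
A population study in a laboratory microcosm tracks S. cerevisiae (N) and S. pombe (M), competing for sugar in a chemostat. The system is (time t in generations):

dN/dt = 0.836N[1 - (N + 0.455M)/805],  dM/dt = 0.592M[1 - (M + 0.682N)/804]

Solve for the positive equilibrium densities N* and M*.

N* ≈ 637, M* ≈ 370

Setting both brackets to zero gives the nullclines N + 0.455M = 805 and 0.682N + M = 804.
Substituting M = 804 - 0.682N into the first: N(1 - 0.455·0.682) = 805 - 0.455·804.
So N* = 439/0.69 = 637, and then M* = 804 - 0.682·637 = 370.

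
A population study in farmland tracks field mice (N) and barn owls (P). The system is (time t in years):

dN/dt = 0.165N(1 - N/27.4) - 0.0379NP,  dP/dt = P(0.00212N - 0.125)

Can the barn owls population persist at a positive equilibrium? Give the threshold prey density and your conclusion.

The predator equation gives dP/dt > 0 only when N > 0.125/0.00212 = 59.
Without the predator, N → K = 27.4. Since 27.4 < 59, the predator cannot invade.

Threshold N = 59; K < 59, so no, the predator goes extinct.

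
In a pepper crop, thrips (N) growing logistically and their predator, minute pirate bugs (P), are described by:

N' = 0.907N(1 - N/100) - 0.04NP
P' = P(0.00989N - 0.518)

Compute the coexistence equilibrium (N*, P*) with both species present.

N* ≈ 52.4, P* ≈ 10.8

From dP/dt = 0 with P > 0: 0.00989N* = 0.518, so N* = 52.4.
Substitute into dN/dt = 0: 0.907(1 - 52.4/100) = 0.04P*.
The bracket is 0.476, giving P* = 0.432/0.04 = 10.8.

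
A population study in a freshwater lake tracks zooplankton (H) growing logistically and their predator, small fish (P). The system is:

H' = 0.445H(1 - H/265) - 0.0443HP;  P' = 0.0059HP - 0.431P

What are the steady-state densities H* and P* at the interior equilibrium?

H* ≈ 73.1, P* ≈ 7.28

From dP/dt = 0 with P > 0: 0.0059H* = 0.431, so H* = 73.1.
Substitute into dH/dt = 0: 0.445(1 - 73.1/265) = 0.0443P*.
The bracket is 0.724, giving P* = 0.322/0.0443 = 7.28.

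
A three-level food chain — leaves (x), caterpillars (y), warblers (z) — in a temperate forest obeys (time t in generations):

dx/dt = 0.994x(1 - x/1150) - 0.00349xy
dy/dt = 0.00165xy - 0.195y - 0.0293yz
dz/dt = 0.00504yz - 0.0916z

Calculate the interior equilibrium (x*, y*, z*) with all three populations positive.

x* ≈ 1080, y* ≈ 18.2, z* ≈ 54

From dz/dt = 0: 0.00504y* = 0.0916, so y* = 18.2.
From dx/dt = 0: 0.994(1 - x*/1150) = 0.00349·18.2, giving x* = 1150·(1 - 0.0638) = 1080.
From dy/dt = 0: 0.00165·1080 - 0.195 = 0.0293z*, so z* = 1.58/0.0293 = 54.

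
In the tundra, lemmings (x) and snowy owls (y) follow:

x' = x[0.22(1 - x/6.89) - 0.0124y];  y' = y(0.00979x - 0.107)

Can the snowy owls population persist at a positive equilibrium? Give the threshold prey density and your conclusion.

The predator equation gives dy/dt > 0 only when x > 0.107/0.00979 = 10.9.
Without the predator, x → K = 6.89. Since 6.89 < 10.9, the predator cannot invade.

Threshold x = 10.9; K < 10.9, so no, the predator goes extinct.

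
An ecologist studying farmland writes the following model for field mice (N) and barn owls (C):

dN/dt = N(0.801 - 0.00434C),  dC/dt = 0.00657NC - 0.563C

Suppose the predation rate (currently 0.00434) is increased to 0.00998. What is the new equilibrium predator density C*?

C* ≈ 80.3

At the interior fixed point, setting dN/dt = 0 with N > 0 fixes C* = (prey growth rate)/(NC coefficient) — independent of the other coefficients.
With the change, C* = 0.801/0.00998 = 80.3; it falls from 185.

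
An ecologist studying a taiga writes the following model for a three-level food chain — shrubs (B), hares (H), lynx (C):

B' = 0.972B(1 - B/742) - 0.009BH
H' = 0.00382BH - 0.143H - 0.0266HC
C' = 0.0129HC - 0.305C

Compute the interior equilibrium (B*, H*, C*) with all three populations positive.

B* ≈ 580, H* ≈ 23.6, C* ≈ 77.9

From dC/dt = 0: 0.0129H* = 0.305, so H* = 23.6.
From dB/dt = 0: 0.972(1 - B*/742) = 0.009·23.6, giving B* = 742·(1 - 0.219) = 580.
From dH/dt = 0: 0.00382·580 - 0.143 = 0.0266C*, so C* = 2.07/0.0266 = 77.9.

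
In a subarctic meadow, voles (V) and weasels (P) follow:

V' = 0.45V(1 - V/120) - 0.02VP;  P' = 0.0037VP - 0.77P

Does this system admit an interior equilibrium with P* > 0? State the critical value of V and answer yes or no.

Threshold V = 208; K < 208, so no, the predator goes extinct.

The predator equation gives dP/dt > 0 only when V > 0.77/0.0037 = 208.
Without the predator, V → K = 120. Since 120 < 208, the predator cannot invade.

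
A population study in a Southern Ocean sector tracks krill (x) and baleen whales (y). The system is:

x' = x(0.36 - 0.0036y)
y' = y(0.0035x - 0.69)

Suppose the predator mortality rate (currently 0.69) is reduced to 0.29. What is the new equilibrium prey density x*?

x* ≈ 82.9

At the interior fixed point, setting dy/dt = 0 with y > 0 fixes x* = (predator death rate)/(xy coefficient) — independent of the other coefficients.
With the change, x* = 0.29/0.0035 = 82.9; it falls from 197.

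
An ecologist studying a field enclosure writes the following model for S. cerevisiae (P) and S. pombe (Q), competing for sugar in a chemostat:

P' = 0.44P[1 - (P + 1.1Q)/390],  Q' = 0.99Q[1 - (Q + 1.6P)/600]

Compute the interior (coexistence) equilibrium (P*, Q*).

P* ≈ 355, Q* ≈ 31.6

Setting both brackets to zero gives the nullclines P + 1.1Q = 390 and 1.6P + Q = 600.
Substituting Q = 600 - 1.6P into the first: P(1 - 1.1·1.6) = 390 - 1.1·600.
So P* = -270/-0.76 = 355, and then Q* = 600 - 1.6·355 = 31.6.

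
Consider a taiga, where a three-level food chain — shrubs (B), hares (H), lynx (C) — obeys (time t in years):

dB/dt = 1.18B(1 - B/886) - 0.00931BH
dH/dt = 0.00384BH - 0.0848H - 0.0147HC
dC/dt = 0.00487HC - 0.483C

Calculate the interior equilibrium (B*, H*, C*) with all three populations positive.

From dC/dt = 0: 0.00487H* = 0.483, so H* = 99.2.
From dB/dt = 0: 1.18(1 - B*/886) = 0.00931·99.2, giving B* = 886·(1 - 0.783) = 193.
From dH/dt = 0: 0.00384·193 - 0.0848 = 0.0147C*, so C* = 0.655/0.0147 = 44.6.

B* ≈ 193, H* ≈ 99.2, C* ≈ 44.6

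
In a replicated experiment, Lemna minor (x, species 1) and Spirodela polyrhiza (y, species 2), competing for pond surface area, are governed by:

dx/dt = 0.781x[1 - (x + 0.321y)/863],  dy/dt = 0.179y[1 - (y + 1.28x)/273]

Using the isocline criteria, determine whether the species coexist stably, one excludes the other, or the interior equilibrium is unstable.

Compare the nullcline intercepts: K1/α12 = 863/0.321 = 2690 > K2 = 273; K2/α21 = 273/1.28 = 213 < K1 = 863.
Since the inequalities point opposite ways, species 1 can invade but species 2 cannot.

species 1 excludes species 2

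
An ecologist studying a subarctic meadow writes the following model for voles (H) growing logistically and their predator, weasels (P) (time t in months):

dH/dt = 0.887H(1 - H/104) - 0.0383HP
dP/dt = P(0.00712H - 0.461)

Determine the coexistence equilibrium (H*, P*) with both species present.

H* ≈ 64.7, P* ≈ 8.74

From dP/dt = 0 with P > 0: 0.00712H* = 0.461, so H* = 64.7.
Substitute into dH/dt = 0: 0.887(1 - 64.7/104) = 0.0383P*.
The bracket is 0.377, giving P* = 0.335/0.0383 = 8.74.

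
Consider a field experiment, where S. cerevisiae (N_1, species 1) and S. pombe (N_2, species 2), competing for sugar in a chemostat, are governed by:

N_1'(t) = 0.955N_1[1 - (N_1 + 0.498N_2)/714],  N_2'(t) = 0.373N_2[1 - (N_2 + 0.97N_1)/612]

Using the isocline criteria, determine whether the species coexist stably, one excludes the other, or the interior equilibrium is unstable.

Compare the nullcline intercepts: K1/α12 = 714/0.498 = 1430 > K2 = 612; K2/α21 = 612/0.97 = 631 < K1 = 714.
Since the inequalities point opposite ways, species 1 can invade but species 2 cannot.

species 1 excludes species 2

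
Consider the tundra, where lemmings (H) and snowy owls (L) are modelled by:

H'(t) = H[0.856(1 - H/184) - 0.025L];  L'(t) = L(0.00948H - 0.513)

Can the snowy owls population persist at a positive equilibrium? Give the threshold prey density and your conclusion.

Threshold H = 54.1; K > 54.1, so yes, the predator persists.

The predator equation gives dL/dt > 0 only when H > 0.513/0.00948 = 54.1.
Without the predator, H → K = 184. Since 184 > 54.1, the predator can invade and persist.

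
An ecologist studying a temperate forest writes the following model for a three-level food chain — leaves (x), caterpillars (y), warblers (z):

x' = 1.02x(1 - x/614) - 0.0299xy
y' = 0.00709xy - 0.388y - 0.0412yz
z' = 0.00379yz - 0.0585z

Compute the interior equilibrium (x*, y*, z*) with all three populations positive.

From dz/dt = 0: 0.00379y* = 0.0585, so y* = 15.4.
From dx/dt = 0: 1.02(1 - x*/614) = 0.0299·15.4, giving x* = 614·(1 - 0.452) = 336.
From dy/dt = 0: 0.00709·336 - 0.388 = 0.0412z*, so z* = 2/0.0412 = 48.4.

x* ≈ 336, y* ≈ 15.4, z* ≈ 48.4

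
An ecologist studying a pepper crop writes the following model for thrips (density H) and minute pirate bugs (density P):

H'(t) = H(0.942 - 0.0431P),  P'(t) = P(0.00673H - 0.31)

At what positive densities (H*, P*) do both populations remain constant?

Set dP/dt = 0 with P > 0: 0.00673H - 0.31 = 0, so H* = 0.31/0.00673 = 46.1.
Set dH/dt = 0 with H > 0: 0.942 - 0.0431P = 0, so P* = 0.942/0.0431 = 21.9.

H* ≈ 46.1, P* ≈ 21.9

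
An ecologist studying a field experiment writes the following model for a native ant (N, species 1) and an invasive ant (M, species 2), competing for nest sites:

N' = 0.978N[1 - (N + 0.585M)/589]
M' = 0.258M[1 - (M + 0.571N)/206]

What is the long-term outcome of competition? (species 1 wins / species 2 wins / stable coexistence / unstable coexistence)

species 1 excludes species 2

Compare the nullcline intercepts: K1/α12 = 589/0.585 = 1010 > K2 = 206; K2/α21 = 206/0.571 = 361 < K1 = 589.
Since the inequalities point opposite ways, species 1 can invade but species 2 cannot.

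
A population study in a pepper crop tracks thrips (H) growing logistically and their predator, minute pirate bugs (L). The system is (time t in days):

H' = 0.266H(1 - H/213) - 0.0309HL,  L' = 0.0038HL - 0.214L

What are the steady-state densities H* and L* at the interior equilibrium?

From dL/dt = 0 with L > 0: 0.0038H* = 0.214, so H* = 56.3.
Substitute into dH/dt = 0: 0.266(1 - 56.3/213) = 0.0309L*.
The bracket is 0.736, giving L* = 0.196/0.0309 = 6.33.

H* ≈ 56.3, L* ≈ 6.33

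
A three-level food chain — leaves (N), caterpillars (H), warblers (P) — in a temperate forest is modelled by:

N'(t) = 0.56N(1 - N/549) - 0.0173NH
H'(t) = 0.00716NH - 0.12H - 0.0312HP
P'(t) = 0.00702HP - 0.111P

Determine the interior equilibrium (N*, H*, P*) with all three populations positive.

N* ≈ 281, H* ≈ 15.8, P* ≈ 60.6

From dP/dt = 0: 0.00702H* = 0.111, so H* = 15.8.
From dN/dt = 0: 0.56(1 - N*/549) = 0.0173·15.8, giving N* = 549·(1 - 0.488) = 281.
From dH/dt = 0: 0.00716·281 - 0.12 = 0.0312P*, so P* = 1.89/0.0312 = 60.6.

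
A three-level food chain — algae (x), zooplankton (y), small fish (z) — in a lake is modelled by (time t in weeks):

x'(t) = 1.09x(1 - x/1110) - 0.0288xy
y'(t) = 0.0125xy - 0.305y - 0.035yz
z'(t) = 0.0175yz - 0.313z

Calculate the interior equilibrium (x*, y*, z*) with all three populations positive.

From dz/dt = 0: 0.0175y* = 0.313, so y* = 17.9.
From dx/dt = 0: 1.09(1 - x*/1110) = 0.0288·17.9, giving x* = 1110·(1 - 0.473) = 585.
From dy/dt = 0: 0.0125·585 - 0.305 = 0.035z*, so z* = 7.01/0.035 = 200.

x* ≈ 585, y* ≈ 17.9, z* ≈ 200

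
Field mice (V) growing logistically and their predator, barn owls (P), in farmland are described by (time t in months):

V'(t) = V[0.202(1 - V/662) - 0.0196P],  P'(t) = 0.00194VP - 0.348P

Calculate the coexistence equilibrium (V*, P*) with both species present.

V* ≈ 179, P* ≈ 7.51

From dP/dt = 0 with P > 0: 0.00194V* = 0.348, so V* = 179.
Substitute into dV/dt = 0: 0.202(1 - 179/662) = 0.0196P*.
The bracket is 0.729, giving P* = 0.147/0.0196 = 7.51.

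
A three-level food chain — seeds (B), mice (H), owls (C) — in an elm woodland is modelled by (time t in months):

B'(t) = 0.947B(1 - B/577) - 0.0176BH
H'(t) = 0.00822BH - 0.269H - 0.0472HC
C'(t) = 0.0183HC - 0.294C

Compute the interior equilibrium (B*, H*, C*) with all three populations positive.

B* ≈ 405, H* ≈ 16.1, C* ≈ 64.8

From dC/dt = 0: 0.0183H* = 0.294, so H* = 16.1.
From dB/dt = 0: 0.947(1 - B*/577) = 0.0176·16.1, giving B* = 577·(1 - 0.299) = 405.
From dH/dt = 0: 0.00822·405 - 0.269 = 0.0472C*, so C* = 3.06/0.0472 = 64.8.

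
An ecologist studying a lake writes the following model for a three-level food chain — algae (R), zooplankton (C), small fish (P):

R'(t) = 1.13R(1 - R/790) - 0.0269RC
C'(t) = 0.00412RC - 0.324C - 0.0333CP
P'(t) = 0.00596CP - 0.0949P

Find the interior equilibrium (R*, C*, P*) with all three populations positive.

From dP/dt = 0: 0.00596C* = 0.0949, so C* = 15.9.
From dR/dt = 0: 1.13(1 - R*/790) = 0.0269·15.9, giving R* = 790·(1 - 0.379) = 491.
From dC/dt = 0: 0.00412·491 - 0.324 = 0.0333P*, so P* = 1.7/0.0333 = 51.

R* ≈ 491, C* ≈ 15.9, P* ≈ 51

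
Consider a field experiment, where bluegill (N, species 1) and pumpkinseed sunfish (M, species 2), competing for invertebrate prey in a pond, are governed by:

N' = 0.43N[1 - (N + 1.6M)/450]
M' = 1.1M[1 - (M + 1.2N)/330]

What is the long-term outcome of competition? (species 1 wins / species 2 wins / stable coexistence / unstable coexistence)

unstable coexistence (outcome depends on initial conditions)

Compare the nullcline intercepts: K1/α12 = 450/1.6 = 281 < K2 = 330; K2/α21 = 330/1.2 = 275 < K1 = 450.
Since both are reversed, neither can invade when rare; the interior point is a saddle.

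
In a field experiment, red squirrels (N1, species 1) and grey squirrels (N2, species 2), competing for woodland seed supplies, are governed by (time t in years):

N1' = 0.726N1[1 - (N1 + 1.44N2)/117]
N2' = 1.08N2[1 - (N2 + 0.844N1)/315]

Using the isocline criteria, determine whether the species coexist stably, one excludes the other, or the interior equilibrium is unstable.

species 2 excludes species 1

Compare the nullcline intercepts: K1/α12 = 117/1.44 = 81.2 < K2 = 315; K2/α21 = 315/0.844 = 373 > K1 = 117.
Since the inequalities point opposite ways, species 2 can invade but species 1 cannot.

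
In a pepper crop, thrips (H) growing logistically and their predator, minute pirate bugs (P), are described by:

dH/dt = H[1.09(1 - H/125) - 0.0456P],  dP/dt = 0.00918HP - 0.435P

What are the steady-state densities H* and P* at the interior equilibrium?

From dP/dt = 0 with P > 0: 0.00918H* = 0.435, so H* = 47.4.
Substitute into dH/dt = 0: 1.09(1 - 47.4/125) = 0.0456P*.
The bracket is 0.621, giving P* = 0.677/0.0456 = 14.8.

H* ≈ 47.4, P* ≈ 14.8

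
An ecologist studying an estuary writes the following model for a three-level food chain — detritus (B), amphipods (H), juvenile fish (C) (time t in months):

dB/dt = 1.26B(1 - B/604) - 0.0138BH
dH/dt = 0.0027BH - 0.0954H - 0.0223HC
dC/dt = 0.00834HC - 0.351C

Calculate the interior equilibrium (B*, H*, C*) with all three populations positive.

B* ≈ 326, H* ≈ 42.1, C* ≈ 35.1

From dC/dt = 0: 0.00834H* = 0.351, so H* = 42.1.
From dB/dt = 0: 1.26(1 - B*/604) = 0.0138·42.1, giving B* = 604·(1 - 0.461) = 326.
From dH/dt = 0: 0.0027·326 - 0.0954 = 0.0223C*, so C* = 0.784/0.0223 = 35.1.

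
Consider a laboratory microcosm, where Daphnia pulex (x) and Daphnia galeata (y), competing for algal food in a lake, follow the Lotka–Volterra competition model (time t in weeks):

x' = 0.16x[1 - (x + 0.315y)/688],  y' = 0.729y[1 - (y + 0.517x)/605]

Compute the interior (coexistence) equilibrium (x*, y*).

x* ≈ 594, y* ≈ 298

Setting both brackets to zero gives the nullclines x + 0.315y = 688 and 0.517x + y = 605.
Substituting y = 605 - 0.517x into the first: x(1 - 0.315·0.517) = 688 - 0.315·605.
So x* = 497/0.837 = 594, and then y* = 605 - 0.517·594 = 298.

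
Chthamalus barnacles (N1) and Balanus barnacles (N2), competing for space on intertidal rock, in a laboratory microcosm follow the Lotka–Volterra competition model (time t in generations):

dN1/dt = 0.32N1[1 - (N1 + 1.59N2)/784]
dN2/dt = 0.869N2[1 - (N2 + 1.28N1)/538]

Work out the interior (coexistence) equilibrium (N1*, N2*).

N1* ≈ 69, N2* ≈ 450

Setting both brackets to zero gives the nullclines N1 + 1.59N2 = 784 and 1.28N1 + N2 = 538.
Substituting N2 = 538 - 1.28N1 into the first: N1(1 - 1.59·1.28) = 784 - 1.59·538.
So N1* = -71.4/-1.04 = 69, and then N2* = 538 - 1.28·69 = 450.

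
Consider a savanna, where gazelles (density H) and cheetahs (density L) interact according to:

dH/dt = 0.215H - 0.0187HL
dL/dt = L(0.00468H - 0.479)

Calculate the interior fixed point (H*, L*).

Set dL/dt = 0 with L > 0: 0.00468H - 0.479 = 0, so H* = 0.479/0.00468 = 102.
Set dH/dt = 0 with H > 0: 0.215 - 0.0187L = 0, so L* = 0.215/0.0187 = 11.5.

H* ≈ 102, L* ≈ 11.5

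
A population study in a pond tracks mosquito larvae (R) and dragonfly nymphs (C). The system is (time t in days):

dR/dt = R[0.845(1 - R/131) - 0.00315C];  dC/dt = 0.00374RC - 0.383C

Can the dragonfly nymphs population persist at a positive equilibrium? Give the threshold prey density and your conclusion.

Threshold R = 102; K > 102, so yes, the predator persists.

The predator equation gives dC/dt > 0 only when R > 0.383/0.00374 = 102.
Without the predator, R → K = 131. Since 131 > 102, the predator can invade and persist.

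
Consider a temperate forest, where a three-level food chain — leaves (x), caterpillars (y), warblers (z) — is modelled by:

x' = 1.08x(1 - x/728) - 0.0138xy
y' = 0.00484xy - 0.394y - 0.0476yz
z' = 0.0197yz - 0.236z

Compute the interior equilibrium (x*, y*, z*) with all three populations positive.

From dz/dt = 0: 0.0197y* = 0.236, so y* = 12.
From dx/dt = 0: 1.08(1 - x*/728) = 0.0138·12, giving x* = 728·(1 - 0.153) = 617.
From dy/dt = 0: 0.00484·617 - 0.394 = 0.0476z*, so z* = 2.59/0.0476 = 54.4.

x* ≈ 617, y* ≈ 12, z* ≈ 54.4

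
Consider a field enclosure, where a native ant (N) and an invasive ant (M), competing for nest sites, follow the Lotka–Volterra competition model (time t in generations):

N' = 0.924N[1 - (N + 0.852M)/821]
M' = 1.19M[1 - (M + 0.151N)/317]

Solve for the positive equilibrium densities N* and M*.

Setting both brackets to zero gives the nullclines N + 0.852M = 821 and 0.151N + M = 317.
Substituting M = 317 - 0.151N into the first: N(1 - 0.852·0.151) = 821 - 0.852·317.
So N* = 551/0.871 = 632, and then M* = 317 - 0.151·632 = 222.

N* ≈ 632, M* ≈ 222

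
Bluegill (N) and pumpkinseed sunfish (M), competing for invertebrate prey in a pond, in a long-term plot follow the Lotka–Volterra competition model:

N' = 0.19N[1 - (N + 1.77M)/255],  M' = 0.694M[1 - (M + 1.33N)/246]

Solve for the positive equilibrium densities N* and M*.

Setting both brackets to zero gives the nullclines N + 1.77M = 255 and 1.33N + M = 246.
Substituting M = 246 - 1.33N into the first: N(1 - 1.77·1.33) = 255 - 1.77·246.
So N* = -180/-1.35 = 133, and then M* = 246 - 1.33·133 = 68.8.

N* ≈ 133, M* ≈ 68.8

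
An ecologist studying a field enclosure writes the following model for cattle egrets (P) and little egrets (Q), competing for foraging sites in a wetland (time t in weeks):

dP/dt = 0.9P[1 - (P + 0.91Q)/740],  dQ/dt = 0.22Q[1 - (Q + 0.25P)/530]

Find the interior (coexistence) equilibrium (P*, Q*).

Setting both brackets to zero gives the nullclines P + 0.91Q = 740 and 0.25P + Q = 530.
Substituting Q = 530 - 0.25P into the first: P(1 - 0.91·0.25) = 740 - 0.91·530.
So P* = 258/0.772 = 334, and then Q* = 530 - 0.25·334 = 447.

P* ≈ 334, Q* ≈ 447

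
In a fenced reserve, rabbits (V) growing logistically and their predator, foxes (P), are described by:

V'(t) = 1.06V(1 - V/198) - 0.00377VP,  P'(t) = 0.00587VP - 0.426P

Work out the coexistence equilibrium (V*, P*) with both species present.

From dP/dt = 0 with P > 0: 0.00587V* = 0.426, so V* = 72.6.
Substitute into dV/dt = 0: 1.06(1 - 72.6/198) = 0.00377P*.
The bracket is 0.633, giving P* = 0.671/0.00377 = 178.

V* ≈ 72.6, P* ≈ 178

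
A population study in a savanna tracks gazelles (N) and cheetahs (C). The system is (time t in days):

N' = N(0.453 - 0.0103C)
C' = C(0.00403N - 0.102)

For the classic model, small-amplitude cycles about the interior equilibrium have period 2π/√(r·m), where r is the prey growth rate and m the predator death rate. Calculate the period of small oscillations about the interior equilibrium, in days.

Here r = 0.453 and m = 0.102, so r·m = 0.0462.
ω = √0.0462 = 0.215 per day, hence T = 2π/ω ≈ 29.2 days.

T ≈ 29.2 days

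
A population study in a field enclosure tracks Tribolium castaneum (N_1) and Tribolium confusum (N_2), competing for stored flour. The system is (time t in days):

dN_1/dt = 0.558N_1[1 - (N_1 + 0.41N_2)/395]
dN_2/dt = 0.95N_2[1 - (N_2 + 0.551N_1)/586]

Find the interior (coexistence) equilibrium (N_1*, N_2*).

Setting both brackets to zero gives the nullclines N_1 + 0.41N_2 = 395 and 0.551N_1 + N_2 = 586.
Substituting N_2 = 586 - 0.551N_1 into the first: N_1(1 - 0.41·0.551) = 395 - 0.41·586.
So N_1* = 155/0.774 = 200, and then N_2* = 586 - 0.551·200 = 476.

N_1* ≈ 200, N_2* ≈ 476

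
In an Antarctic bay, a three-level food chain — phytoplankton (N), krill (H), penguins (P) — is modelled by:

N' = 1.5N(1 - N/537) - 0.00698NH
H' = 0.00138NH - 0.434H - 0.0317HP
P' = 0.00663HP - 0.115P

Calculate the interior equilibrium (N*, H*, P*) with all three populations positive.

N* ≈ 494, H* ≈ 17.3, P* ≈ 7.8

From dP/dt = 0: 0.00663H* = 0.115, so H* = 17.3.
From dN/dt = 0: 1.5(1 - N*/537) = 0.00698·17.3, giving N* = 537·(1 - 0.0807) = 494.
From dH/dt = 0: 0.00138·494 - 0.434 = 0.0317P*, so P* = 0.247/0.0317 = 7.8.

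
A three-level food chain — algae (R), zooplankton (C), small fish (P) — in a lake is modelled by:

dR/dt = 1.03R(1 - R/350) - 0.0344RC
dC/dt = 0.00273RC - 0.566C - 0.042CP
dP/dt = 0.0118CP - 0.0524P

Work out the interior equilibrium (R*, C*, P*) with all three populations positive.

R* ≈ 298, C* ≈ 4.44, P* ≈ 5.9

From dP/dt = 0: 0.0118C* = 0.0524, so C* = 4.44.
From dR/dt = 0: 1.03(1 - R*/350) = 0.0344·4.44, giving R* = 350·(1 - 0.148) = 298.
From dC/dt = 0: 0.00273·298 - 0.566 = 0.042P*, so P* = 0.248/0.042 = 5.9.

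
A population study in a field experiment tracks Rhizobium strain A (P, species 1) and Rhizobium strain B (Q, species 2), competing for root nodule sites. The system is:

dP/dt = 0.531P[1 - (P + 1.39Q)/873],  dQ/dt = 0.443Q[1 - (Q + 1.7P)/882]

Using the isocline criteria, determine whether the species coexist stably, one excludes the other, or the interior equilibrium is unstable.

unstable coexistence (outcome depends on initial conditions)

Compare the nullcline intercepts: K1/α12 = 873/1.39 = 628 < K2 = 882; K2/α21 = 882/1.7 = 519 < K1 = 873.
Since both are reversed, neither can invade when rare; the interior point is a saddle.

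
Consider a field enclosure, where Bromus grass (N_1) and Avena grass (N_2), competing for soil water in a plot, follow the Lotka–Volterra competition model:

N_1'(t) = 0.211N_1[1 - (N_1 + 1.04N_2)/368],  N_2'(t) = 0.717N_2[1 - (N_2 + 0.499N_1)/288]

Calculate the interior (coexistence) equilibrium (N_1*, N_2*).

N_1* ≈ 142, N_2* ≈ 217

Setting both brackets to zero gives the nullclines N_1 + 1.04N_2 = 368 and 0.499N_1 + N_2 = 288.
Substituting N_2 = 288 - 0.499N_1 into the first: N_1(1 - 1.04·0.499) = 368 - 1.04·288.
So N_1* = 68.5/0.481 = 142, and then N_2* = 288 - 0.499·142 = 217.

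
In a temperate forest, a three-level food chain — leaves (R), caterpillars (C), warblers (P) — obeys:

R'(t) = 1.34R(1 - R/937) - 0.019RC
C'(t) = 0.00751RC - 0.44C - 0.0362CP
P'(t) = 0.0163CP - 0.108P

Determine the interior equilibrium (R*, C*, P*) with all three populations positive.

R* ≈ 849, C* ≈ 6.63, P* ≈ 164

From dP/dt = 0: 0.0163C* = 0.108, so C* = 6.63.
From dR/dt = 0: 1.34(1 - R*/937) = 0.019·6.63, giving R* = 937·(1 - 0.0939) = 849.
From dC/dt = 0: 0.00751·849 - 0.44 = 0.0362P*, so P* = 5.94/0.0362 = 164.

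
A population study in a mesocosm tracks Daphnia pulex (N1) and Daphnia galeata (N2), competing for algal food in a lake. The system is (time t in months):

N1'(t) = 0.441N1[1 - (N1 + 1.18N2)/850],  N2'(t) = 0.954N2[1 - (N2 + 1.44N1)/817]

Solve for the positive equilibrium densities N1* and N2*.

N1* ≈ 163, N2* ≈ 582

Setting both brackets to zero gives the nullclines N1 + 1.18N2 = 850 and 1.44N1 + N2 = 817.
Substituting N2 = 817 - 1.44N1 into the first: N1(1 - 1.18·1.44) = 850 - 1.18·817.
So N1* = -114/-0.699 = 163, and then N2* = 817 - 1.44·163 = 582.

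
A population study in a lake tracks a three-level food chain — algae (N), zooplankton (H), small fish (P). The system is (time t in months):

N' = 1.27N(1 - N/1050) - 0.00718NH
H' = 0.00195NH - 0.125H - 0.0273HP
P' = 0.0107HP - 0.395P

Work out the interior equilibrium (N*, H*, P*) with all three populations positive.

N* ≈ 831, H* ≈ 36.9, P* ≈ 54.8

From dP/dt = 0: 0.0107H* = 0.395, so H* = 36.9.
From dN/dt = 0: 1.27(1 - N*/1050) = 0.00718·36.9, giving N* = 1050·(1 - 0.209) = 831.
From dH/dt = 0: 0.00195·831 - 0.125 = 0.0273P*, so P* = 1.5/0.0273 = 54.8.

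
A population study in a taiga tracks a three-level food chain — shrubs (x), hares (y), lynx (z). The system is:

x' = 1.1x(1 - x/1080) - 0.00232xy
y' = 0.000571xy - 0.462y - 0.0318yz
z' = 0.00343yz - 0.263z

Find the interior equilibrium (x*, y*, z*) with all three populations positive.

From dz/dt = 0: 0.00343y* = 0.263, so y* = 76.7.
From dx/dt = 0: 1.1(1 - x*/1080) = 0.00232·76.7, giving x* = 1080·(1 - 0.162) = 905.
From dy/dt = 0: 0.000571·905 - 0.462 = 0.0318z*, so z* = 0.055/0.0318 = 1.73.

x* ≈ 905, y* ≈ 76.7, z* ≈ 1.73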